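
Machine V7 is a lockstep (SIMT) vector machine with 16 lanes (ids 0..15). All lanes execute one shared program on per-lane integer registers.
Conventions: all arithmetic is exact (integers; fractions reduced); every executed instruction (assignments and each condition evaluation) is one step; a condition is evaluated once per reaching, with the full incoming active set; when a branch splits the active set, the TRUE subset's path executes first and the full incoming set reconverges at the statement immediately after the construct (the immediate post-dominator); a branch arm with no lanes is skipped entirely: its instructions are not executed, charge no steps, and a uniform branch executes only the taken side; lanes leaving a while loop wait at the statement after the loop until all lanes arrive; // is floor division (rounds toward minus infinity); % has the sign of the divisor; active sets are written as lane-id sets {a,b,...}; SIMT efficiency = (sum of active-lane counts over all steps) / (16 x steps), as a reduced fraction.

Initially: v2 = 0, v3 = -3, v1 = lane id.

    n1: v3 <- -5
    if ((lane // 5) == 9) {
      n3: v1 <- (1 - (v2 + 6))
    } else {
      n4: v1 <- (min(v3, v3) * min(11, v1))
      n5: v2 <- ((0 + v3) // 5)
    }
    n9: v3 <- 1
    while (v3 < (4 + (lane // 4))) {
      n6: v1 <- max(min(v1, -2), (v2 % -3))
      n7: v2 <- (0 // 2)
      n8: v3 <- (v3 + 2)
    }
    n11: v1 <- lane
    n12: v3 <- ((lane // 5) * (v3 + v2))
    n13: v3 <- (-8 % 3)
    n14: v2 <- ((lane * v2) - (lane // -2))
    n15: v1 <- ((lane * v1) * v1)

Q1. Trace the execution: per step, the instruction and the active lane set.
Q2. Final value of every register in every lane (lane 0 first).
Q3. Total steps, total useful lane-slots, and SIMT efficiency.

step 0: v3 <- -5                     {0,1,2,3,4,5,6,7,8,9,10,11,12,13,14,15}
step 1: eval ((lane // 5) == 9)      {0,1,2,3,4,5,6,7,8,9,10,11,12,13,14,15}
step 2: v1 <- (min(v3, v3) * min(11, v1)) {0,1,2,3,4,5,6,7,8,9,10,11,12,13,14,15}
step 3: v2 <- ((0 + v3) // 5)        {0,1,2,3,4,5,6,7,8,9,10,11,12,13,14,15}
step 4: v3 <- 1                      {0,1,2,3,4,5,6,7,8,9,10,11,12,13,14,15}
step 5: eval (v3 < (4 + (lane // 4))) {0,1,2,3,4,5,6,7,8,9,10,11,12,13,14,15}
step 6: v1 <- max(min(v1, -2), (v2 % -3)) {0,1,2,3,4,5,6,7,8,9,10,11,12,13,14,15}
step 7: v2 <- (0 // 2)               {0,1,2,3,4,5,6,7,8,9,10,11,12,13,14,15}
step 8: v3 <- (v3 + 2)               {0,1,2,3,4,5,6,7,8,9,10,11,12,13,14,15}
step 9: eval (v3 < (4 + (lane // 4))) {0,1,2,3,4,5,6,7,8,9,10,11,12,13,14,15}
step 10: v1 <- max(min(v1, -2), (v2 % -3)) {0,1,2,3,4,5,6,7,8,9,10,11,12,13,14,15}
step 11: v2 <- (0 // 2)               {0,1,2,3,4,5,6,7,8,9,10,11,12,13,14,15}
step 12: v3 <- (v3 + 2)               {0,1,2,3,4,5,6,7,8,9,10,11,12,13,14,15}
step 13: eval (v3 < (4 + (lane // 4))) {0,1,2,3,4,5,6,7,8,9,10,11,12,13,14,15}
step 14: v1 <- max(min(v1, -2), (v2 % -3)) {8,9,10,11,12,13,14,15}
step 15: v2 <- (0 // 2)               {8,9,10,11,12,13,14,15}
step 16: v3 <- (v3 + 2)               {8,9,10,11,12,13,14,15}
step 17: eval (v3 < (4 + (lane // 4))) {8,9,10,11,12,13,14,15}
step 18: v1 <- lane                   {0,1,2,3,4,5,6,7,8,9,10,11,12,13,14,15}
step 19: v3 <- ((lane // 5) * (v3 + v2)) {0,1,2,3,4,5,6,7,8,9,10,11,12,13,14,15}
step 20: v3 <- (-8 % 3)               {0,1,2,3,4,5,6,7,8,9,10,11,12,13,14,15}
step 21: v2 <- ((lane * v2) - (lane // -2)) {0,1,2,3,4,5,6,7,8,9,10,11,12,13,14,15}
step 22: v1 <- ((lane * v1) * v1)     {0,1,2,3,4,5,6,7,8,9,10,11,12,13,14,15}

Answer: 23 steps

v2: 0,1,1,2,2,3,3,4,4,5,5,6,6,7,7,8
v3: 1,1,1,1,1,1,1,1,1,1,1,1,1,1,1,1
v1: 0,1,8,27,64,125,216,343,512,729,1000,1331,1728,2197,2744,3375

steps = 23; useful = 336; efficiency = 336/368 = 21/23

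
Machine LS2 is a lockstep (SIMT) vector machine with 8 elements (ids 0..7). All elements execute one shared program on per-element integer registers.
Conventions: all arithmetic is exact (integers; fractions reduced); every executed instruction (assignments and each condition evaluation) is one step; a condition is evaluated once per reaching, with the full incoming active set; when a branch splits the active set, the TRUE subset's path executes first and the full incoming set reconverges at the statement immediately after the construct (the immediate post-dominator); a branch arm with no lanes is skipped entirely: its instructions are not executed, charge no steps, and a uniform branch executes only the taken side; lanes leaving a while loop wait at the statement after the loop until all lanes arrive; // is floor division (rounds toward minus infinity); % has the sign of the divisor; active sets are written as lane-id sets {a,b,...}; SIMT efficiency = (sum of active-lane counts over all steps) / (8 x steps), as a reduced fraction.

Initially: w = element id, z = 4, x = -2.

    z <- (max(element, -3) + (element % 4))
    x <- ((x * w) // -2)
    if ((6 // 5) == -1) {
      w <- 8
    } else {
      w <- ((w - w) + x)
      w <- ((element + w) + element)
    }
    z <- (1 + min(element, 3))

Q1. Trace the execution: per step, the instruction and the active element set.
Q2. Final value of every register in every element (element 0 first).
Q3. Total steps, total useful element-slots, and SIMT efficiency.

step 0: z <- (max(element, -3) + (element % 4)) {0,1,2,3,4,5,6,7}
step 1: x <- ((x * w) // -2)         {0,1,2,3,4,5,6,7}
step 2: eval ((6 // 5) == -1)        {0,1,2,3,4,5,6,7}
step 3: w <- ((w - w) + x)           {0,1,2,3,4,5,6,7}
step 4: w <- ((element + w) + element) {0,1,2,3,4,5,6,7}
step 5: z <- (1 + min(element, 3))   {0,1,2,3,4,5,6,7}

Answer: 6 steps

w: 0,3,6,9,12,15,18,21
z: 1,2,3,4,4,4,4,4
x: 0,1,2,3,4,5,6,7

steps = 6; useful = 48; efficiency = 48/48 = 1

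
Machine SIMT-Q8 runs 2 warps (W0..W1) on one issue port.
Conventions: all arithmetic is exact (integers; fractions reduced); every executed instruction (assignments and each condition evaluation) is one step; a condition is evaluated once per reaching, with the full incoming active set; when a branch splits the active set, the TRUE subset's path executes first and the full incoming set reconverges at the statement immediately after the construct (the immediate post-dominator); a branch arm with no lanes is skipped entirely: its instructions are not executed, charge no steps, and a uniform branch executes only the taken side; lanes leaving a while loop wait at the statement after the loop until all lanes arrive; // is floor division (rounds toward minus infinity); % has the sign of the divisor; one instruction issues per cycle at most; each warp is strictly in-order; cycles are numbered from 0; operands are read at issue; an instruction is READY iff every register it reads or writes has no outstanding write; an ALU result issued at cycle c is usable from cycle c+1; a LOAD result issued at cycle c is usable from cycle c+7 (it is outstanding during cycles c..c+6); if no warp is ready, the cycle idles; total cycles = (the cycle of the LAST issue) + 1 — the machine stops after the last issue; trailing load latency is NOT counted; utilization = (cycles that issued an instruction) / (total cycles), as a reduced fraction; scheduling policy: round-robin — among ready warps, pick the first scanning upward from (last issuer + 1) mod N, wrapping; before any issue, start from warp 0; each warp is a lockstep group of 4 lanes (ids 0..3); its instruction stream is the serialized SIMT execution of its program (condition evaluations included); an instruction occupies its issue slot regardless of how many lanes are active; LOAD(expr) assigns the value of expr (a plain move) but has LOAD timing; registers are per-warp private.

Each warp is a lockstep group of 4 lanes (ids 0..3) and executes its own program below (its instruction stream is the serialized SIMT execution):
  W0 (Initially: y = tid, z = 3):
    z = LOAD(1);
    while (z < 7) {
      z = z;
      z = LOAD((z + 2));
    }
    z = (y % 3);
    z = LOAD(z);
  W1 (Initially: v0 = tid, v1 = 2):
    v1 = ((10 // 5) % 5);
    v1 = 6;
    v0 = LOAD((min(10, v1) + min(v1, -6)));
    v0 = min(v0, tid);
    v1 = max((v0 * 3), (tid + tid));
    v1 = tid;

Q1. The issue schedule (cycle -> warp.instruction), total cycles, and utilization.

cycle 0: W0.I0
cycle 1: W1.I0
cycle 2: W1.I1
cycle 3: W1.I2
cycle 4: idle
cycle 5: idle
cycle 6: idle
cycle 7: W0.I1
cycle 8: W0.I2
cycle 9: W0.I3
cycle 10: W1.I3
cycle 11: W1.I4
cycle 12: W1.I5
cycle 13: idle
cycle 14: idle
cycle 15: idle
cycle 16: W0.I4
cycle 17: W0.I5
cycle 18: W0.I6
cycle 19: idle
cycle 20: idle
cycle 21: idle
cycle 22: idle
cycle 23: idle
cycle 24: idle
cycle 25: W0.I7
cycle 26: W0.I8
cycle 27: W0.I9
cycle 28: idle
cycle 29: idle
cycle 30: idle
cycle 31: idle
cycle 32: idle
cycle 33: idle
cycle 34: W0.I10
cycle 35: W0.I11
cycle 36: W0.I12

Answer: 37 cycles, utilization 19/37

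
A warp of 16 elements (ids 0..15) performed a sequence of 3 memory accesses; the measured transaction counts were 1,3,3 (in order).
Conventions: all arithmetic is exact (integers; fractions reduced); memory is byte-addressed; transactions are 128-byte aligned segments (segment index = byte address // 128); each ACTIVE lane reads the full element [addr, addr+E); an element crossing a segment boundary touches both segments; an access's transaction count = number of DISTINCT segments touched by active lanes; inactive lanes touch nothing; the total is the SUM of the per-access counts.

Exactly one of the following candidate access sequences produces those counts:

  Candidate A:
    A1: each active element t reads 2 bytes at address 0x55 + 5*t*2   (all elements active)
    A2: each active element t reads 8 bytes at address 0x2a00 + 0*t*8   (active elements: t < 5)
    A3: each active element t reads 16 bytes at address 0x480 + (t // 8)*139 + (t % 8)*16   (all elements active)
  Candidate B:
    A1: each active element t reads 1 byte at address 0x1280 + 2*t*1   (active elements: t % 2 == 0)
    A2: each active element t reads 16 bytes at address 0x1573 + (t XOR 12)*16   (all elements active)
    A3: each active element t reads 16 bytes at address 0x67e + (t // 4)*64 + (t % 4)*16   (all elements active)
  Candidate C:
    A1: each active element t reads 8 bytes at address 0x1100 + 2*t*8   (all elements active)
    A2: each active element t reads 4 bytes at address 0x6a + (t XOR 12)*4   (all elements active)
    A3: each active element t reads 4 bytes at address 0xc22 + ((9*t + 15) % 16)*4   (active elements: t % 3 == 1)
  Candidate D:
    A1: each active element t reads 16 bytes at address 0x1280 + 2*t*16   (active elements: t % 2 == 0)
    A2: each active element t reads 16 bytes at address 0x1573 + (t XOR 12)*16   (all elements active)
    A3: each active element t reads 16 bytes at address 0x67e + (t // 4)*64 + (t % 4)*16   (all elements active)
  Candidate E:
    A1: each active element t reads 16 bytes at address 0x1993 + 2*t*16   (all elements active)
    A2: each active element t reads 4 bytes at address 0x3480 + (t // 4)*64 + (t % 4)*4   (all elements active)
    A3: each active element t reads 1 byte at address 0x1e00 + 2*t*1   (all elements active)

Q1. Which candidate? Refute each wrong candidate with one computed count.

A: A1 gives 2 transactions, not 1
C: A1 gives 2 transactions, not 1
D: A1 gives 4 transactions, not 1
E: A1 gives 5 transactions, not 1
B: all counts match (1,3,3)

Answer: B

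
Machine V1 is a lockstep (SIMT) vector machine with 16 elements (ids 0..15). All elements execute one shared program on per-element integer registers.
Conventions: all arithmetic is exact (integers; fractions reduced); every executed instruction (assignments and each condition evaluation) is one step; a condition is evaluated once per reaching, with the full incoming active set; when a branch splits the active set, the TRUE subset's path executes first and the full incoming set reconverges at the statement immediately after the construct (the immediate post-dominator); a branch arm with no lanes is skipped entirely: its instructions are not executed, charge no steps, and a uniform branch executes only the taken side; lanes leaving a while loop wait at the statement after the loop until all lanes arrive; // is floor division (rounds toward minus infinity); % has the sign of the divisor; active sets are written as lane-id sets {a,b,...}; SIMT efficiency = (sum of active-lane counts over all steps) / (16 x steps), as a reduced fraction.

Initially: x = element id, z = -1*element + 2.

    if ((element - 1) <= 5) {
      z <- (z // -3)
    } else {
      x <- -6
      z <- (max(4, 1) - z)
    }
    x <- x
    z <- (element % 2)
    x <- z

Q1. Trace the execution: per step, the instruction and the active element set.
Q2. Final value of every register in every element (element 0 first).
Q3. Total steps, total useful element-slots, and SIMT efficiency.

step 0: eval ((element - 1) <= 5)    {0,1,2,3,4,5,6,7,8,9,10,11,12,13,14,15}
step 1: z <- (z // -3)               {0,1,2,3,4,5,6}
step 2: x <- -6                      {7,8,9,10,11,12,13,14,15}
step 3: z <- (max(4, 1) - z)         {7,8,9,10,11,12,13,14,15}
step 4: x <- x                       {0,1,2,3,4,5,6,7,8,9,10,11,12,13,14,15}
step 5: z <- (element % 2)           {0,1,2,3,4,5,6,7,8,9,10,11,12,13,14,15}
step 6: x <- z                       {0,1,2,3,4,5,6,7,8,9,10,11,12,13,14,15}

Answer: 7 steps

x: 0,1,0,1,0,1,0,1,0,1,0,1,0,1,0,1
z: 0,1,0,1,0,1,0,1,0,1,0,1,0,1,0,1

steps = 7; useful = 89; efficiency = 89/112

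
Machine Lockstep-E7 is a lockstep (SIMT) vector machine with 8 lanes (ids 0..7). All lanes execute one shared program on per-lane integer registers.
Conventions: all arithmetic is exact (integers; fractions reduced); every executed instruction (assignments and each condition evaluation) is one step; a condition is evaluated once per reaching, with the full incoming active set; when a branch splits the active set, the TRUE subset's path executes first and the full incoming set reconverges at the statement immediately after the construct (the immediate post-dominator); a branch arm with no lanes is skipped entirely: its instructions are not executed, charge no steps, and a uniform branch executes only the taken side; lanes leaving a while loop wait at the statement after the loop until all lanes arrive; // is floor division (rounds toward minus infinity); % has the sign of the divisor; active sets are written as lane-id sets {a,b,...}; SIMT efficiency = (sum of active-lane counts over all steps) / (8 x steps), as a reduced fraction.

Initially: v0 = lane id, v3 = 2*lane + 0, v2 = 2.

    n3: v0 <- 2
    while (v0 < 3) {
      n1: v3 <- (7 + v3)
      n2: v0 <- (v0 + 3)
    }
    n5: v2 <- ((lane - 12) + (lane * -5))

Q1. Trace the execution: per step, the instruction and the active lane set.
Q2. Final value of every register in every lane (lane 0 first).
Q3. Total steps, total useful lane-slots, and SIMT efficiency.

step 0: v0 <- 2                      {0,1,2,3,4,5,6,7}
step 1: eval (v0 < 3)                {0,1,2,3,4,5,6,7}
step 2: v3 <- (7 + v3)               {0,1,2,3,4,5,6,7}
step 3: v0 <- (v0 + 3)               {0,1,2,3,4,5,6,7}
step 4: eval (v0 < 3)                {0,1,2,3,4,5,6,7}
step 5: v2 <- ((lane - 12) + (lane * -5)) {0,1,2,3,4,5,6,7}

Answer: 6 steps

v0: 5,5,5,5,5,5,5,5
v3: 7,9,11,13,15,17,19,21
v2: -12,-16,-20,-24,-28,-32,-36,-40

steps = 6; useful = 48; efficiency = 48/48 = 1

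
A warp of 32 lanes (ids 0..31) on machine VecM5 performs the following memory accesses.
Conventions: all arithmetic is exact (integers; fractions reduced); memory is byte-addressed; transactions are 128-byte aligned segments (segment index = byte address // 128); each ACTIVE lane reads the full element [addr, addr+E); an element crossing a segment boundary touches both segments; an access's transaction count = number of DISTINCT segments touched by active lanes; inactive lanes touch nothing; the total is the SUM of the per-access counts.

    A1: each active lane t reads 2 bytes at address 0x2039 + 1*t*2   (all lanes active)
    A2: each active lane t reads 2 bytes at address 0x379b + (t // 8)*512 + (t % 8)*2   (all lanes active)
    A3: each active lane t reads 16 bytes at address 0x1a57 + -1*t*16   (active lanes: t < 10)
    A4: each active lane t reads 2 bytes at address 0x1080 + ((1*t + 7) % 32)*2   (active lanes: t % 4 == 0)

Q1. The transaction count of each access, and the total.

A1: 1 transaction
A2: 4 transactions
A3: 2 transactions
A4: 1 transaction

Answer: 1,4,2,1; total 8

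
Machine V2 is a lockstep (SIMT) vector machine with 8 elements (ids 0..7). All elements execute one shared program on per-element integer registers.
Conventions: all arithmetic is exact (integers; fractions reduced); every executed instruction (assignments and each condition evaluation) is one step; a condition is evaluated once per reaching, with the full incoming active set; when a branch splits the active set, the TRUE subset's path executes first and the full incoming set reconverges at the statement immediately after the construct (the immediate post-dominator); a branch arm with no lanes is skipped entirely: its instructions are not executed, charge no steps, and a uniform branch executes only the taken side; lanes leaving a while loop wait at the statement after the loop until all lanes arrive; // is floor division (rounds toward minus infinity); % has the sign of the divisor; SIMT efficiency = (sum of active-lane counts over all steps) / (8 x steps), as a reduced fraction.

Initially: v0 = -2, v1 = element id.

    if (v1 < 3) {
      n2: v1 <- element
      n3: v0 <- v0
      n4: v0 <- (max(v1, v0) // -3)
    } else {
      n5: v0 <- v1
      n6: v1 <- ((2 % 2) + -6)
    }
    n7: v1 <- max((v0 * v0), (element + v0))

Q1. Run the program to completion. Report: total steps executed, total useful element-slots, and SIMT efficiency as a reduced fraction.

Answer: 7 steps, 35 useful, 5/8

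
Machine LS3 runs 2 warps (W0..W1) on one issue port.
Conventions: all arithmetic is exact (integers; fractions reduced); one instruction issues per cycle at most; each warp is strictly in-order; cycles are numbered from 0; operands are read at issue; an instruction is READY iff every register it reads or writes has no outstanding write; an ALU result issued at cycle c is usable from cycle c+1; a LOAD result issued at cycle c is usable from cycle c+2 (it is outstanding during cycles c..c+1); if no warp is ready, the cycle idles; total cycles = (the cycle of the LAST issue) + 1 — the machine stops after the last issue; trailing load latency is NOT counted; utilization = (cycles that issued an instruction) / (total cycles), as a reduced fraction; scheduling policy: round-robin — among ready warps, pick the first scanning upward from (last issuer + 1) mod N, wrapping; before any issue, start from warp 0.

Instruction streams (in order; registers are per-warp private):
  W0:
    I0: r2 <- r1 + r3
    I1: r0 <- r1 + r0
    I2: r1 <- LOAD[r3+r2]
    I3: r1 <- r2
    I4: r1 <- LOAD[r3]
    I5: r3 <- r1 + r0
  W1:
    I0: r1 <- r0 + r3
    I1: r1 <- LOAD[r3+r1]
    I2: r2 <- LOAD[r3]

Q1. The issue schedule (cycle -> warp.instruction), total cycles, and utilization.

cycle 0: W0.I0
cycle 1: W1.I0
cycle 2: W0.I1
cycle 3: W1.I1
cycle 4: W0.I2
cycle 5: W1.I2
cycle 6: W0.I3
cycle 7: W0.I4
cycle 8: idle
cycle 9: W0.I5

Answer: 10 cycles, utilization 9/10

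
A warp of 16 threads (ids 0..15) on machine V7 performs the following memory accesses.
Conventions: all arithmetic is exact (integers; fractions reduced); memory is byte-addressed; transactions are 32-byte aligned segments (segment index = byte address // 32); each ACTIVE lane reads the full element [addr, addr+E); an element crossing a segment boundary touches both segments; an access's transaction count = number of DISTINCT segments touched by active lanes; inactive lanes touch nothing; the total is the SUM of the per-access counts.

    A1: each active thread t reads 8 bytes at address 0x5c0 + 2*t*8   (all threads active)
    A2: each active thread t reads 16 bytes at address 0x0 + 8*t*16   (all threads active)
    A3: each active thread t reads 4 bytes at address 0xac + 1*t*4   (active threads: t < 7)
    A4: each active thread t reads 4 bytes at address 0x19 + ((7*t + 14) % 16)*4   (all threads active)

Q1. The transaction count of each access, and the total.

A1: 8 transactions
A2: 16 transactions
A3: 2 transactions
A4: 3 transactions

Answer: 8,16,2,3; total 29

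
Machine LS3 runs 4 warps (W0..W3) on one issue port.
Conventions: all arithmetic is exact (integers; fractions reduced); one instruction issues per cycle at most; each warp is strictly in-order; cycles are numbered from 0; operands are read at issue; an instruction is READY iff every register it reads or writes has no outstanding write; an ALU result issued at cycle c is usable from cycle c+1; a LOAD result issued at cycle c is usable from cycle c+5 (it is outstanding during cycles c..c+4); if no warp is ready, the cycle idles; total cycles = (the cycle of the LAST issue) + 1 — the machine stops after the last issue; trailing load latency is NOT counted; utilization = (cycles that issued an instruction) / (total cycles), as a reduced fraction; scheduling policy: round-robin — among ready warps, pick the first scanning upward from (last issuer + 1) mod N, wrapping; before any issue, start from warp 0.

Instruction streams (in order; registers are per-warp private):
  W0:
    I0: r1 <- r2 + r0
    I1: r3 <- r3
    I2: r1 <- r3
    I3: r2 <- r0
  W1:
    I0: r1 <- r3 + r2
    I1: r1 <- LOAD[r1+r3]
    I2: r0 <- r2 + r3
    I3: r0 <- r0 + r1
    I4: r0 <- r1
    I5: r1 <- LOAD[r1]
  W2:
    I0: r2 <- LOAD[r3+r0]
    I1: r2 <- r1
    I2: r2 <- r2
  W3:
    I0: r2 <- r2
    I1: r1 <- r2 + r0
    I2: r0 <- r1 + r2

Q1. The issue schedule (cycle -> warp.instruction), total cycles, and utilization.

cycle 0: W0.I0
cycle 1: W1.I0
cycle 2: W2.I0
cycle 3: W3.I0
cycle 4: W0.I1
cycle 5: W1.I1
cycle 6: W3.I1
cycle 7: W0.I2
cycle 8: W1.I2
cycle 9: W2.I1
cycle 10: W3.I2
cycle 11: W0.I3
cycle 12: W1.I3
cycle 13: W2.I2
cycle 14: W1.I4
cycle 15: W1.I5

Answer: 16 cycles, utilization 1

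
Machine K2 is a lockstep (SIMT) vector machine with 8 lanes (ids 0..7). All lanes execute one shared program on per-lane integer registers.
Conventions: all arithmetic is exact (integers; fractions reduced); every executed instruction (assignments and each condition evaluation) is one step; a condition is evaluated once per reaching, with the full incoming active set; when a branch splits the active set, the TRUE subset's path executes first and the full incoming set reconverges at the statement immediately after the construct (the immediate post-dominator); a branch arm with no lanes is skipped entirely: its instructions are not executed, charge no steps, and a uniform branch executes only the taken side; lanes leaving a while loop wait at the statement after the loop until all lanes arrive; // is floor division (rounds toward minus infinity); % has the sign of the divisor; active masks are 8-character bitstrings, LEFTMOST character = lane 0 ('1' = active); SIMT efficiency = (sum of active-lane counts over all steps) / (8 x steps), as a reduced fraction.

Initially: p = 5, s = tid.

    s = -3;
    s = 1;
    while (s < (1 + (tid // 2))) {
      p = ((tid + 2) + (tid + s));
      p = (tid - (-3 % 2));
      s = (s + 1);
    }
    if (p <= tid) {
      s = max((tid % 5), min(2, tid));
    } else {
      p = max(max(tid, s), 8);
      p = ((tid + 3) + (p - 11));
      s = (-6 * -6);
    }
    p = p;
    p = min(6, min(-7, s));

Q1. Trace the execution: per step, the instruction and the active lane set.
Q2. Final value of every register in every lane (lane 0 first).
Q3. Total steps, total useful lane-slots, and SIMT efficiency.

step 0: s <- -3                      11111111
step 1: s <- 1                       11111111
step 2: eval (s < (1 + (tid // 2)))  11111111
step 3: p <- ((tid + 2) + (tid + s)) 00111111
step 4: p <- (tid - (-3 % 2))        00111111
step 5: s <- (s + 1)                 00111111
step 6: eval (s < (1 + (tid // 2)))  00111111
step 7: p <- ((tid + 2) + (tid + s)) 00001111
step 8: p <- (tid - (-3 % 2))        00001111
step 9: s <- (s + 1)                 00001111
step 10: eval (s < (1 + (tid // 2)))  00001111
step 11: p <- ((tid + 2) + (tid + s)) 00000011
step 12: p <- (tid - (-3 % 2))        00000011
step 13: s <- (s + 1)                 00000011
step 14: eval (s < (1 + (tid // 2)))  00000011
step 15: eval (p <= tid)              11111111
step 16: s <- max((tid % 5), min(2, tid)) 00111111
step 17: p <- max(max(tid, s), 8)     11000000
step 18: p <- ((tid + 3) + (p - 11))  11000000
step 19: s <- (-6 * -6)               11000000
step 20: p <- p                       11111111
step 21: p <- min(6, min(-7, s))      11111111

Answer: 22 steps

p: -7,-7,-7,-7,-7,-7,-7,-7
s: 36,36,2,3,4,2,2,2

steps = 22; useful = 108; efficiency = 108/176 = 27/44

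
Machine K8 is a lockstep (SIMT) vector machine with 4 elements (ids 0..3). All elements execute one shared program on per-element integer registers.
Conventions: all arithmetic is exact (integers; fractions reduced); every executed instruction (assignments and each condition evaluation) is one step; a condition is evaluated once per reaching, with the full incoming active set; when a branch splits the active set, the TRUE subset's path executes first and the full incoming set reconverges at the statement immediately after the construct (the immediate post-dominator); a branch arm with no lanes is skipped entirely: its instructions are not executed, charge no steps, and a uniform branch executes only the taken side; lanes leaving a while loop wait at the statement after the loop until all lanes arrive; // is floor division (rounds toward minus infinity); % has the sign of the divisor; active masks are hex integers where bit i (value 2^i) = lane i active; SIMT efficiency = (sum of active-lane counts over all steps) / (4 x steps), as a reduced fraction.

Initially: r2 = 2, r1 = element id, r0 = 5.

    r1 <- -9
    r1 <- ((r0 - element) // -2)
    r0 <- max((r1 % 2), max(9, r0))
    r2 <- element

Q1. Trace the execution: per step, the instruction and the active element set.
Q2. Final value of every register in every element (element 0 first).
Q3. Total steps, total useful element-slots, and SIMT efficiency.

step 0: r1 <- -9                     0xf
step 1: r1 <- ((r0 - element) // -2) 0xf
step 2: r0 <- max((r1 % 2), max(9, r0)) 0xf
step 3: r2 <- element                0xf

Answer: 4 steps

r2: 0,1,2,3
r1: -3,-2,-2,-1
r0: 9,9,9,9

steps = 4; useful = 16; efficiency = 16/16 = 1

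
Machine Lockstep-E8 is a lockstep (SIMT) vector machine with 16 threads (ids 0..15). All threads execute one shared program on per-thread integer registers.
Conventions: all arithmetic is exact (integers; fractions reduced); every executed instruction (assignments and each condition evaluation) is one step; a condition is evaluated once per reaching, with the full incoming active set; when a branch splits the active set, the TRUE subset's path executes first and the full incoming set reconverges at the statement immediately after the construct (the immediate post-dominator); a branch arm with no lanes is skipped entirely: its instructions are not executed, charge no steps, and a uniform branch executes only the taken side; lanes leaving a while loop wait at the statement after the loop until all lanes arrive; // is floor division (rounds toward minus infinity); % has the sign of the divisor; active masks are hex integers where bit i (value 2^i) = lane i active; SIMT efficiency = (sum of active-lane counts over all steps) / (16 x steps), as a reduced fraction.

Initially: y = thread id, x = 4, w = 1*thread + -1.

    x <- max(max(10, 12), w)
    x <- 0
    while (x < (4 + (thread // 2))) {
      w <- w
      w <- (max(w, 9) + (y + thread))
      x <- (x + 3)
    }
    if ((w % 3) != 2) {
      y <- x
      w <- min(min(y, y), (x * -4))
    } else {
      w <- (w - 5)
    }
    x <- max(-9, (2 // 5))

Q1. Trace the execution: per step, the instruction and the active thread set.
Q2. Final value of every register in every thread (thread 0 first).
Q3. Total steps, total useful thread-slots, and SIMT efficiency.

step 0: x <- max(max(10, 12), w)     0xffff
step 1: x <- 0                       0xffff
step 2: eval (x < (4 + (thread // 2))) 0xffff
step 3: w <- w                       0xffff
step 4: w <- (max(w, 9) + (y + thread)) 0xffff
step 5: x <- (x + 3)                 0xffff
step 6: eval (x < (4 + (thread // 2))) 0xffff
step 7: w <- w                       0xffff
step 8: w <- (max(w, 9) + (y + thread)) 0xffff
step 9: x <- (x + 3)                 0xffff
step 10: eval (x < (4 + (thread // 2))) 0xffff
step 11: w <- w                       0xffc0
step 12: w <- (max(w, 9) + (y + thread)) 0xffc0
step 13: x <- (x + 3)                 0xffc0
step 14: eval (x < (4 + (thread // 2))) 0xffc0
step 15: w <- w                       0xf000
step 16: w <- (max(w, 9) + (y + thread)) 0xf000
step 17: x <- (x + 3)                 0xf000
step 18: eval (x < (4 + (thread // 2))) 0xf000
step 19: eval ((w % 3) != 2)          0xffff
step 20: y <- x                       0x0fdb
step 21: w <- min(min(y, y), (x * -4)) 0x0fdb
step 22: w <- (w - 5)                 0xf024
step 23: x <- max(-9, (2 // 5))       0xffff

Answer: 24 steps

y: 6,6,2,6,6,5,9,9,9,9,9,9,12,13,14,15
x: 0,0,0,0,0,0,0,0,0,0,0,0,0,0,0,0
w: -24,-24,12,-24,-24,24,-36,-36,-36,-36,-36,-36,102,111,120,129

steps = 24; useful = 290; efficiency = 290/384 = 145/192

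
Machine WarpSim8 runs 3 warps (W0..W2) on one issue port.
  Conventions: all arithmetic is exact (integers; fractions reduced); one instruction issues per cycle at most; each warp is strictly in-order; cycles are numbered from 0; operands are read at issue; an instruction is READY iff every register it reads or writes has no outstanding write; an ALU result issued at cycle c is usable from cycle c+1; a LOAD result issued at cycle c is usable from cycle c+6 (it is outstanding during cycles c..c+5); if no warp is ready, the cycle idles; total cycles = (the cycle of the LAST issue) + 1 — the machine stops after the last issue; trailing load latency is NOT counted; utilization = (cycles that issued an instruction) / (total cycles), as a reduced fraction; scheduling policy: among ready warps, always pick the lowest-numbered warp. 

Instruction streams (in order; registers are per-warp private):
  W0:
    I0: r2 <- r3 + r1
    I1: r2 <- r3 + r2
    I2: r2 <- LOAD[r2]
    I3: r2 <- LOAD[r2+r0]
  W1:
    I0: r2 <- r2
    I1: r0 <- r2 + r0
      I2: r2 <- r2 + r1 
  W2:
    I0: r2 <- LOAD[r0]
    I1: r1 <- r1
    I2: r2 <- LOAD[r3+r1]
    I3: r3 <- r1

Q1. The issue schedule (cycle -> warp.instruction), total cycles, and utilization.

cycle 0: W0.I0
cycle 1: W0.I1
cycle 2: W0.I2
cycle 3: W1.I0
cycle 4: W1.I1
cycle 5: W1.I2
cycle 6: W2.I0
cycle 7: W2.I1
cycle 8: W0.I3
cycle 9: idle
cycle 10: idle
cycle 11: idle
cycle 12: W2.I2
cycle 13: W2.I3

Answer: 14 cycles, utilization 11/14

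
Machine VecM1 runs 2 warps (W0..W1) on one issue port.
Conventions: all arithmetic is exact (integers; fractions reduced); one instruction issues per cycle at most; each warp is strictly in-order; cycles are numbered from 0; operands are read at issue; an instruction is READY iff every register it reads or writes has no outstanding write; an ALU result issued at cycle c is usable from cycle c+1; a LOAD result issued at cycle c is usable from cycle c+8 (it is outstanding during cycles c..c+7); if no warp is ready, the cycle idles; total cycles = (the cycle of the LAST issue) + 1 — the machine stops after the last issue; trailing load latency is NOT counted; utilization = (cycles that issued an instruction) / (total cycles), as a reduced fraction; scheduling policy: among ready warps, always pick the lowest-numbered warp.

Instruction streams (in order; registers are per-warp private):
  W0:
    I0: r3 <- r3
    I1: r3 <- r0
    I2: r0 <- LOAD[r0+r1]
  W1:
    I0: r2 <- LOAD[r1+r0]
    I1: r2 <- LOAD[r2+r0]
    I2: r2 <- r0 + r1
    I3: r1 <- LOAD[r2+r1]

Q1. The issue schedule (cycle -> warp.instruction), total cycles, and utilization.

cycle 0: W0.I0
cycle 1: W0.I1
cycle 2: W0.I2
cycle 3: W1.I0
cycle 4: idle
cycle 5: idle
cycle 6: idle
cycle 7: idle
cycle 8: idle
cycle 9: idle
cycle 10: idle
cycle 11: W1.I1
cycle 12: idle
cycle 13: idle
cycle 14: idle
cycle 15: idle
cycle 16: idle
cycle 17: idle
cycle 18: idle
cycle 19: W1.I2
cycle 20: W1.I3

Answer: 21 cycles, utilization 1/3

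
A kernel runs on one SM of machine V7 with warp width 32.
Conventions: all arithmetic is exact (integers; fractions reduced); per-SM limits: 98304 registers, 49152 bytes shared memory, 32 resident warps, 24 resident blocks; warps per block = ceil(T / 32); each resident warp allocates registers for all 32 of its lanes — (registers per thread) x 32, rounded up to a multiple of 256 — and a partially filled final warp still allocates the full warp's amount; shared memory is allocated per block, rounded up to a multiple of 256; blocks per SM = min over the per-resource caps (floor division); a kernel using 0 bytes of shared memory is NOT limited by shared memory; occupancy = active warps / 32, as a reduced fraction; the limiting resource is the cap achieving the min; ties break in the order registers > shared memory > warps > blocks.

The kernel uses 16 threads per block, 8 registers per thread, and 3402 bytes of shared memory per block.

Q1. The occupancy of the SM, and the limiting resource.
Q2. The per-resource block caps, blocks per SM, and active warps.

Answer: occupancy 13/32, limited by shared memory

registers: 384 blocks
shared memory: 13 blocks
warps: 32 blocks
blocks: 24 blocks

Answer: 13 blocks, 13 active warps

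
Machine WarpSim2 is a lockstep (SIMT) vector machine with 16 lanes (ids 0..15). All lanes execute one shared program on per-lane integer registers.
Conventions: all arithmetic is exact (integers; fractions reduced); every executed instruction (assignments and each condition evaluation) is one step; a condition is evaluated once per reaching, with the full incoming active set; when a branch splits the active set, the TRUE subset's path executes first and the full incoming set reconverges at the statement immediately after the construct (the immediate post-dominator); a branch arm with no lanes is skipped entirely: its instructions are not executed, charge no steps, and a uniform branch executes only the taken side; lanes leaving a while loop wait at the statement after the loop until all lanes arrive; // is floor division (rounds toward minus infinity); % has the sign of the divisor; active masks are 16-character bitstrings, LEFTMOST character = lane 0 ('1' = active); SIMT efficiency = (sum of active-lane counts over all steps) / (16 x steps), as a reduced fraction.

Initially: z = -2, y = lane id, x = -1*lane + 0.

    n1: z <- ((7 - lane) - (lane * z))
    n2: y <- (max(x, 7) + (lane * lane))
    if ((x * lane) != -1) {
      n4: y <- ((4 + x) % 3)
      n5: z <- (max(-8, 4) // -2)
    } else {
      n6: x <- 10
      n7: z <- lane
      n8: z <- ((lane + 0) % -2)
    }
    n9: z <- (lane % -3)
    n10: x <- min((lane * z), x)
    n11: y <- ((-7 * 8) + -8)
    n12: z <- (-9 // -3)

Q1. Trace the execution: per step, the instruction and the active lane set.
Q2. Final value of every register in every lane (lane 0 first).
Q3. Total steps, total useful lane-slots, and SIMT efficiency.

step 0: z <- ((7 - lane) - (lane * z)) 1111111111111111
step 1: y <- (max(x, 7) + (lane * lane)) 1111111111111111
step 2: eval ((x * lane) != -1)      1111111111111111
step 3: y <- ((4 + x) % 3)           1011111111111111
step 4: z <- (max(-8, 4) // -2)      1011111111111111
step 5: x <- 10                      0100000000000000
step 6: z <- lane                    0100000000000000
step 7: z <- ((lane + 0) % -2)       0100000000000000
step 8: z <- (lane % -3)             1111111111111111
step 9: x <- min((lane * z), x)      1111111111111111
step 10: y <- ((-7 * 8) + -8)         1111111111111111
step 11: z <- (-9 // -3)              1111111111111111

Answer: 12 steps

z: 3,3,3,3,3,3,3,3,3,3,3,3,3,3,3,3
y: -64,-64,-64,-64,-64,-64,-64,-64,-64,-64,-64,-64,-64,-64,-64,-64
x: 0,-2,-2,-3,-8,-5,-6,-14,-8,-9,-20,-11,-12,-26,-14,-15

steps = 12; useful = 145; efficiency = 145/192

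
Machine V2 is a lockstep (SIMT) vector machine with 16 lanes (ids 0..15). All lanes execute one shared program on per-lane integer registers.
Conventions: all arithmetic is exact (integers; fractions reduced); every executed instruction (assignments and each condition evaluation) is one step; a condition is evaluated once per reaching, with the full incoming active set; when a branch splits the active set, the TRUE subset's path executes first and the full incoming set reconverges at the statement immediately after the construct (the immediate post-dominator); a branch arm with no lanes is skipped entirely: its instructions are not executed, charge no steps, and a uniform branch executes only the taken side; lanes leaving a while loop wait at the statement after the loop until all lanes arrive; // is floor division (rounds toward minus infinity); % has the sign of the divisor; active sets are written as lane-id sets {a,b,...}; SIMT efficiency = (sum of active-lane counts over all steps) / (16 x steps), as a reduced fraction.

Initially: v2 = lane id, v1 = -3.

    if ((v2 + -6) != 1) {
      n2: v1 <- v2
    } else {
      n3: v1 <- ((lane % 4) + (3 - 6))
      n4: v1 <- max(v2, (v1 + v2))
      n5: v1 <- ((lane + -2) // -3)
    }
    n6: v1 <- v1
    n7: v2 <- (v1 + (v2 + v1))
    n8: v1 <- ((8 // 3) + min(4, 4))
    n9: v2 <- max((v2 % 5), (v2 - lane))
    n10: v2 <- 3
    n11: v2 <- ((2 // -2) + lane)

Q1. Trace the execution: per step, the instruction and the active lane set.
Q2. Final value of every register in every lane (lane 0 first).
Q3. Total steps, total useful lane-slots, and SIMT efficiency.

step 0: eval ((v2 + -6) != 1)        {0,1,2,3,4,5,6,7,8,9,10,11,12,13,14,15}
step 1: v1 <- v2                     {0,1,2,3,4,5,6,8,9,10,11,12,13,14,15}
step 2: v1 <- ((lane % 4) + (3 - 6)) {7}
step 3: v1 <- max(v2, (v1 + v2))     {7}
step 4: v1 <- ((lane + -2) // -3)    {7}
step 5: v1 <- v1                     {0,1,2,3,4,5,6,7,8,9,10,11,12,13,14,15}
step 6: v2 <- (v1 + (v2 + v1))       {0,1,2,3,4,5,6,7,8,9,10,11,12,13,14,15}
step 7: v1 <- ((8 // 3) + min(4, 4)) {0,1,2,3,4,5,6,7,8,9,10,11,12,13,14,15}
step 8: v2 <- max((v2 % 5), (v2 - lane)) {0,1,2,3,4,5,6,7,8,9,10,11,12,13,14,15}
step 9: v2 <- 3                      {0,1,2,3,4,5,6,7,8,9,10,11,12,13,14,15}
step 10: v2 <- ((2 // -2) + lane)     {0,1,2,3,4,5,6,7,8,9,10,11,12,13,14,15}

Answer: 11 steps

v2: -1,0,1,2,3,4,5,6,7,8,9,10,11,12,13,14
v1: 6,6,6,6,6,6,6,6,6,6,6,6,6,6,6,6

steps = 11; useful = 130; efficiency = 130/176 = 65/88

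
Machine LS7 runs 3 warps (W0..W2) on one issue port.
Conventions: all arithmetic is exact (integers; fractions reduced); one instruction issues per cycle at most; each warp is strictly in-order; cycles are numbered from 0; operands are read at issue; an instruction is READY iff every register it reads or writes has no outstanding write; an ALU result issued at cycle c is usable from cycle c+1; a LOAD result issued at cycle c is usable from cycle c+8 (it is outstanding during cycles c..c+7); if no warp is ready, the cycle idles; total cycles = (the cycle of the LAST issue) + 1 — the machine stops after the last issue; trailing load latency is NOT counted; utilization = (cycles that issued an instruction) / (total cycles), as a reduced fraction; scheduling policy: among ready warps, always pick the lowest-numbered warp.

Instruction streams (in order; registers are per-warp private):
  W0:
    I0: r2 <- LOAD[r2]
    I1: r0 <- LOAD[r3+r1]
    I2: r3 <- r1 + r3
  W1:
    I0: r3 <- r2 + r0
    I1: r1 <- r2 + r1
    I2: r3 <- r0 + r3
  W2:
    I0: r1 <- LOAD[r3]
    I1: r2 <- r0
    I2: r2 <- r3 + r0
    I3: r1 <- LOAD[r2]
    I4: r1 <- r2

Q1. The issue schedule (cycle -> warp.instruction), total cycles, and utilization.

cycle 0: W0.I0
cycle 1: W0.I1
cycle 2: W0.I2
cycle 3: W1.I0
cycle 4: W1.I1
cycle 5: W1.I2
cycle 6: W2.I0
cycle 7: W2.I1
cycle 8: W2.I2
cycle 9: idle
cycle 10: idle
cycle 11: idle
cycle 12: idle
cycle 13: idle
cycle 14: W2.I3
cycle 15: idle
cycle 16: idle
cycle 17: idle
cycle 18: idle
cycle 19: idle
cycle 20: idle
cycle 21: idle
cycle 22: W2.I4

Answer: 23 cycles, utilization 11/23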